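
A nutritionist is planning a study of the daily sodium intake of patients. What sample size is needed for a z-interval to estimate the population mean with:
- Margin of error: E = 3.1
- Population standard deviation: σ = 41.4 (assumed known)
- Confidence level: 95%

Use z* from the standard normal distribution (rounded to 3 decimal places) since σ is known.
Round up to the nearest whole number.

Using z* since population σ is known (z-interval formula).

For 95% confidence, z* = 1.96 (from standard normal table)

Sample size formula for z-interval: n = (z*σ/E)²

n = (1.96 × 41.4 / 3.1)²
  = (26.175484)²
  = 685.1560

Round up to the nearest whole number: n = 686

686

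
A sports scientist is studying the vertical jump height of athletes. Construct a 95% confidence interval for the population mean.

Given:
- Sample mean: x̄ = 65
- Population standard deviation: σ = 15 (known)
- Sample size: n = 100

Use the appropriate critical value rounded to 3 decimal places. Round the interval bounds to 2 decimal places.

The population standard deviation σ is known, so use a z-interval (standard normal critical value).

For 95% confidence, z* = 1.96 (from standard normal table)

Standard error: SE = σ/√n = 15/√100 = 1.500000

Margin of error: E = z* × SE = 1.96 × 1.500000 = 2.9400

Z-interval: x̄ ± E = 65 ± 2.9400 = (62.0600, 67.9400)

Rounded to 2 decimal places:

(62.06, 67.94)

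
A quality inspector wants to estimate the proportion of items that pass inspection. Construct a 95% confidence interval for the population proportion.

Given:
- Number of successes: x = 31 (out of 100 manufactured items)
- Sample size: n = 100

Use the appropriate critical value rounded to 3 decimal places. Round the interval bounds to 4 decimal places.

Sample proportion: p̂ = 31/100 = 0.310000

Check conditions for normal approximation:
  np̂ = 31 ≥ 10 ✓
  n(1-p̂) = 69 ≥ 10 ✓

The sample is large enough, so use a z-interval (normal approximation) for the proportion.

For 95% confidence, z* = 1.96 (from standard normal table)

Standard error: SE = √(p̂(1-p̂)/n) = √(0.310000×0.690000/100) = 0.04624932

Margin of error: E = z* × SE = 1.96 × 0.04624932 = 0.090649

Z-interval: p̂ ± E = 0.310000 ± 0.090649 = (0.219351, 0.400649)

Rounded to 4 decimal places:

(0.2194, 0.4006)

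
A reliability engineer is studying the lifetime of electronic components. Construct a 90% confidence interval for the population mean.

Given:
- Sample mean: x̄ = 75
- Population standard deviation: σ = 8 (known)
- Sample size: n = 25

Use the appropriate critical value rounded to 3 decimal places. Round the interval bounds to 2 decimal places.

The population standard deviation σ is known, so use a z-interval (standard normal critical value).

For 90% confidence, z* = 1.645 (from standard normal table)

Standard error: SE = σ/√n = 8/√25 = 1.600000

Margin of error: E = z* × SE = 1.645 × 1.600000 = 2.6320

Z-interval: x̄ ± E = 75 ± 2.6320 = (72.3680, 77.6320)

Rounded to 2 decimal places:

(72.37, 77.63)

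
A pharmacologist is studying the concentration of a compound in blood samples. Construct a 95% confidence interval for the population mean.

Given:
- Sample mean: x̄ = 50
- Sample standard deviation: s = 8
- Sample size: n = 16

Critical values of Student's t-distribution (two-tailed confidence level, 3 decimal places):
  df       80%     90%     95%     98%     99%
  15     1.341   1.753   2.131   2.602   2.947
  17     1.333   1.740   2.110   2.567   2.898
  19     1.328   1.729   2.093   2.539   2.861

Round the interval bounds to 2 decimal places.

The population standard deviation σ is unknown (only the sample standard deviation s is given), so use a t-interval with df = n - 1 = 16 - 1 = 15.

For 95% confidence with df = 15, t* = 2.131 (from t-table)

Standard error: SE = s/√n = 8/√16 = 2.000000

Margin of error: E = t* × SE = 2.131 × 2.000000 = 4.2620

T-interval: x̄ ± E = 50 ± 4.2620 = (45.7380, 54.2620)

Rounded to 2 decimal places:

(45.74, 54.26)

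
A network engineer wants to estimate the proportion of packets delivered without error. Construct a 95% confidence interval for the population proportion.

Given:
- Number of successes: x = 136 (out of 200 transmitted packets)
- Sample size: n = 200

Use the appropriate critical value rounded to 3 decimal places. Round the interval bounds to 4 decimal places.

Sample proportion: p̂ = 136/200 = 0.6800000

Check conditions for normal approximation:
  np̂ = 136 ≥ 10 ✓
  n(1-p̂) = 64 ≥ 10 ✓

The sample is large enough, so use a z-interval (normal approximation) for the proportion.

For 95% confidence, z* = 1.96 (from standard normal table)

Standard error: SE = √(p̂(1-p̂)/n) = √(0.6800000×0.3200000/200) = 0.032984845

Margin of error: E = z* × SE = 1.96 × 0.032984845 = 0.0646503

Z-interval: p̂ ± E = 0.6800000 ± 0.0646503 = (0.6153497, 0.7446503)

Rounded to 4 decimal places:

(0.6153, 0.7447)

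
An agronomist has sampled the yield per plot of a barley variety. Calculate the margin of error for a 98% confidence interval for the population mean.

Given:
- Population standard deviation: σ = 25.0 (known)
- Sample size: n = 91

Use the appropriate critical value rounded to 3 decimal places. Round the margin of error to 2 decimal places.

The population standard deviation σ is known, so use the z-interval margin of error formula.

For 98% confidence, z* = 2.326 (from standard normal table)

Margin of error formula for z-interval: E = z* × σ/√n

E = 2.326 × 25.0/√91
  = 2.326 × 2.620712
  = 6.0958

Rounded to 2 decimal places:

6.10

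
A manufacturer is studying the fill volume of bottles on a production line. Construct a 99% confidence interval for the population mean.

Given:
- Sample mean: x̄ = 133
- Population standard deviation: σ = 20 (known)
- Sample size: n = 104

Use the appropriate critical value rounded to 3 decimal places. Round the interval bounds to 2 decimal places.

The population standard deviation σ is known, so use a z-interval (standard normal critical value).

For 99% confidence, z* = 2.576 (from standard normal table)

Standard error: SE = σ/√n = 20/√104 = 1.961161

Margin of error: E = z* × SE = 2.576 × 1.961161 = 5.0520

Z-interval: x̄ ± E = 133 ± 5.0520 = (127.9480, 138.0520)

Rounded to 2 decimal places:

(127.95, 138.05)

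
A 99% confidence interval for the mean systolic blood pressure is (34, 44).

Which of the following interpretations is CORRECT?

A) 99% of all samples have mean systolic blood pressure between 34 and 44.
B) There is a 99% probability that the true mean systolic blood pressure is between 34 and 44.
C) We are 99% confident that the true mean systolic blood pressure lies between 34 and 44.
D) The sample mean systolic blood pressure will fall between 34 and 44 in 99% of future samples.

A confidence interval represents our confidence in the procedure, not a probability statement about the parameter.

Key concept: If we repeated this sampling process many times and computed a 99% CI each time, about 99% of those intervals would contain the true population parameter.

For this specific interval (34, 44):
- Midpoint (point estimate): 39
- Margin of error: 5

The correct interpretation is the one stating confidence that the true parameter lies in the interval — option C.

C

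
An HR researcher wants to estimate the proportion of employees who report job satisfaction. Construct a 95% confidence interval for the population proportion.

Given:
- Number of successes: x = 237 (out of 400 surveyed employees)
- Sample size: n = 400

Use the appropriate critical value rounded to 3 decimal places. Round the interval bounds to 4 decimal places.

Sample proportion: p̂ = 237/400 = 0.592500

Check conditions for normal approximation:
  np̂ = 237 ≥ 10 ✓
  n(1-p̂) = 163 ≥ 10 ✓

The sample is large enough, so use a z-interval (normal approximation) for the proportion.

For 95% confidence, z* = 1.96 (from standard normal table)

Standard error: SE = √(p̂(1-p̂)/n) = √(0.592500×0.407500/400) = 0.02456846

Margin of error: E = z* × SE = 1.96 × 0.02456846 = 0.048154

Z-interval: p̂ ± E = 0.592500 ± 0.048154 = (0.544346, 0.640654)

Rounded to 4 decimal places:

(0.5443, 0.6407)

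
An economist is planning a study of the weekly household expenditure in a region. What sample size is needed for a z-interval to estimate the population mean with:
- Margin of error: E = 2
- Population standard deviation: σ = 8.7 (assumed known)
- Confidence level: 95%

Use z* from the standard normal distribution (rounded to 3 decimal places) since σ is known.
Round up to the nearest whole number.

Using z* since population σ is known (z-interval formula).

For 95% confidence, z* = 1.96 (from standard normal table)

Sample size formula for z-interval: n = (z*σ/E)²

n = (1.96 × 8.7 / 2)²
  = (8.526000)²
  = 72.6927

Round up to the nearest whole number: n = 73

73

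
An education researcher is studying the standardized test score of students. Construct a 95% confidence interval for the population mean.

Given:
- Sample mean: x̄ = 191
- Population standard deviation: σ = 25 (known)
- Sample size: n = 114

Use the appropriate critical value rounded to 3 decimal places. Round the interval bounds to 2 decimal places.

The population standard deviation σ is known, so use a z-interval (standard normal critical value).

For 95% confidence, z* = 1.96 (from standard normal table)

Standard error: SE = σ/√n = 25/√114 = 2.341465

Margin of error: E = z* × SE = 1.96 × 2.341465 = 4.5893

Z-interval: x̄ ± E = 191 ± 4.5893 = (186.4107, 195.5893)

Rounded to 2 decimal places:

(186.41, 195.59)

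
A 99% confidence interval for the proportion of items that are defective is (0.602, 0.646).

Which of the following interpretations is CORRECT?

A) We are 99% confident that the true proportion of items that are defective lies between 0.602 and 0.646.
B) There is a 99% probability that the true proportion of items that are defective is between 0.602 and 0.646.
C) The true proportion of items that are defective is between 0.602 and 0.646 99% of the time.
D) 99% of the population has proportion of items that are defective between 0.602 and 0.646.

A confidence interval represents our confidence in the procedure, not a probability statement about the parameter.

Key concept: If we repeated this sampling process many times and computed a 99% CI each time, about 99% of those intervals would contain the true population parameter.

For this specific interval (0.602, 0.646):
- Midpoint (point estimate): 0.624
- Margin of error: 0.022

The correct interpretation is the one stating confidence that the true parameter lies in the interval — option A.

A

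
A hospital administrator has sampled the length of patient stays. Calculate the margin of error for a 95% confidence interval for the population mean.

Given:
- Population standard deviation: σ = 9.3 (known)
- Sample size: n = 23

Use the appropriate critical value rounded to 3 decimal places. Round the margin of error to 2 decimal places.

The population standard deviation σ is known, so use the z-interval margin of error formula.

For 95% confidence, z* = 1.96 (from standard normal table)

Margin of error formula for z-interval: E = z* × σ/√n

E = 1.96 × 9.3/√23
  = 1.96 × 1.939184
  = 3.8008

Rounded to 2 decimal places:

3.80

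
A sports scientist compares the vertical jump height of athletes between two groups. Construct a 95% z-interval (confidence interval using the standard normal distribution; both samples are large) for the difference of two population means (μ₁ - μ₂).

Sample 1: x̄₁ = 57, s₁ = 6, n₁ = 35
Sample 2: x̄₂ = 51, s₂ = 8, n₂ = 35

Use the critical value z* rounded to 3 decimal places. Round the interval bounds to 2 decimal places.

Both samples are large (n₁ = 35 ≥ 30, n₂ = 35 ≥ 30), so a z-interval for the difference of means applies.

Point estimate: x̄₁ - x̄₂ = 57 - 51 = 6

Standard error: SE = √(s₁²/n₁ + s₂²/n₂)
= √(6²/35 + 8²/35)
= √(1.028571 + 1.828571)
= 1.690309

For 95% confidence, z* = 1.96 (from standard normal table)
Margin of error: E = z* × SE = 1.96 × 1.690309 = 3.3130

Z-interval: (x̄₁ - x̄₂) ± E = 6 ± 3.3130 = (2.6870, 9.3130)

Rounded to 2 decimal places:

(2.69, 9.31)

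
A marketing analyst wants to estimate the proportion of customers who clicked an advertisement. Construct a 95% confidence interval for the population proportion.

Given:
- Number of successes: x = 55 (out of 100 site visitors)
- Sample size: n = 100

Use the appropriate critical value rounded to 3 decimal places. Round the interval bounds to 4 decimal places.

Sample proportion: p̂ = 55/100 = 0.550000

Check conditions for normal approximation:
  np̂ = 55 ≥ 10 ✓
  n(1-p̂) = 45 ≥ 10 ✓

The sample is large enough, so use a z-interval (normal approximation) for the proportion.

For 95% confidence, z* = 1.96 (from standard normal table)

Standard error: SE = √(p̂(1-p̂)/n) = √(0.550000×0.450000/100) = 0.04974937

Margin of error: E = z* × SE = 1.96 × 0.04974937 = 0.097509

Z-interval: p̂ ± E = 0.550000 ± 0.097509 = (0.452491, 0.647509)

Rounded to 4 decimal places:

(0.4525, 0.6475)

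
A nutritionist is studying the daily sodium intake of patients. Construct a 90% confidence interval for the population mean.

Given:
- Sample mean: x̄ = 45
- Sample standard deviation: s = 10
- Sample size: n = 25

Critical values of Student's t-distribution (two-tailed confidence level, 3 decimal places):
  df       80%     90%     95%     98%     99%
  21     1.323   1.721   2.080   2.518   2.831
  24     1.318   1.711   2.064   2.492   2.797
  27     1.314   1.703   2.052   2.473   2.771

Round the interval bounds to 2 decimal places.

The population standard deviation σ is unknown (only the sample standard deviation s is given), so use a t-interval with df = n - 1 = 25 - 1 = 24.

For 90% confidence with df = 24, t* = 1.711 (from t-table)

Standard error: SE = s/√n = 10/√25 = 2.000000

Margin of error: E = t* × SE = 1.711 × 2.000000 = 3.4220

T-interval: x̄ ± E = 45 ± 3.4220 = (41.5780, 48.4220)

Rounded to 2 decimal places:

(41.58, 48.42)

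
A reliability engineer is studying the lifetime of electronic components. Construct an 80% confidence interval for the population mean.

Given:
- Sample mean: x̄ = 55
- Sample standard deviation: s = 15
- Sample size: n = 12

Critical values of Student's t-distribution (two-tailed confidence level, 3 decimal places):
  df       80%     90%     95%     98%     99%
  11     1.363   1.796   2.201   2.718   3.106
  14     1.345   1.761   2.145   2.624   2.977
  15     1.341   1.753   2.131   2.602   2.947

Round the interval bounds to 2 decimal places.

The population standard deviation σ is unknown (only the sample standard deviation s is given), so use a t-interval with df = n - 1 = 12 - 1 = 11.

For 80% confidence with df = 11, t* = 1.363 (from t-table)

Standard error: SE = s/√n = 15/√12 = 4.330127

Margin of error: E = t* × SE = 1.363 × 4.330127 = 5.9020

T-interval: x̄ ± E = 55 ± 5.9020 = (49.0980, 60.9020)

Rounded to 2 decimal places:

(49.10, 60.90)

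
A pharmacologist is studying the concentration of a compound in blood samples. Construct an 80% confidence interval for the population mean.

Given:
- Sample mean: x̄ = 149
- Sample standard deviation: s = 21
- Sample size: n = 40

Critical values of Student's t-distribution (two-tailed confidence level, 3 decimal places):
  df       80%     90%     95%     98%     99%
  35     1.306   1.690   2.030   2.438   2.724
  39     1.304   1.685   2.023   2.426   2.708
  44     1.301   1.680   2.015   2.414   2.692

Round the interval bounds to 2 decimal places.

The population standard deviation σ is unknown (only the sample standard deviation s is given), so use a t-interval with df = n - 1 = 40 - 1 = 39.

For 80% confidence with df = 39, t* = 1.304 (from t-table)

Standard error: SE = s/√n = 21/√40 = 3.320392

Margin of error: E = t* × SE = 1.304 × 3.320392 = 4.3298

T-interval: x̄ ± E = 149 ± 4.3298 = (144.6702, 153.3298)

Rounded to 2 decimal places:

(144.67, 153.33)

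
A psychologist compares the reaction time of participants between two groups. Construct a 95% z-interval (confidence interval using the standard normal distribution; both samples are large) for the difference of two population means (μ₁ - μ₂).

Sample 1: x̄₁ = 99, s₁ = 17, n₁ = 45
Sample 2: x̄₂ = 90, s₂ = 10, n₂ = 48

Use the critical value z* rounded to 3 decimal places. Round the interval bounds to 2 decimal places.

Both samples are large (n₁ = 45 ≥ 30, n₂ = 48 ≥ 30), so a z-interval for the difference of means applies.

Point estimate: x̄₁ - x̄₂ = 99 - 90 = 9

Standard error: SE = √(s₁²/n₁ + s₂²/n₂)
= √(17²/45 + 10²/48)
= √(6.422222 + 2.083333)
= 2.916429

For 95% confidence, z* = 1.96 (from standard normal table)
Margin of error: E = z* × SE = 1.96 × 2.916429 = 5.7162

Z-interval: (x̄₁ - x̄₂) ± E = 9 ± 5.7162 = (3.2838, 14.7162)

Rounded to 2 decimal places:

(3.28, 14.72)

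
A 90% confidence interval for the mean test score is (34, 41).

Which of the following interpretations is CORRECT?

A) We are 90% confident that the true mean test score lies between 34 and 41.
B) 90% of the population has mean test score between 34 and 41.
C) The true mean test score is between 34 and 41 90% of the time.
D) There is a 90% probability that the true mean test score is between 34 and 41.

A confidence interval represents our confidence in the procedure, not a probability statement about the parameter.

Key concept: If we repeated this sampling process many times and computed a 90% CI each time, about 90% of those intervals would contain the true population parameter.

For this specific interval (34, 41):
- Midpoint (point estimate): 37.5
- Margin of error: 3.5

The correct interpretation is the one stating confidence that the true parameter lies in the interval — option A.

A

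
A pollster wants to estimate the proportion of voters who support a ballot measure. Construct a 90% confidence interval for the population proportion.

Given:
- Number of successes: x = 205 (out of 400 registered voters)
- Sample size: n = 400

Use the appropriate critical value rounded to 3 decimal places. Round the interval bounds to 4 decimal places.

Sample proportion: p̂ = 205/400 = 0.512500

Check conditions for normal approximation:
  np̂ = 205 ≥ 10 ✓
  n(1-p̂) = 195 ≥ 10 ✓

The sample is large enough, so use a z-interval (normal approximation) for the proportion.

For 90% confidence, z* = 1.645 (from standard normal table)

Standard error: SE = √(p̂(1-p̂)/n) = √(0.512500×0.487500/400) = 0.02499219

Margin of error: E = z* × SE = 1.645 × 0.02499219 = 0.041112

Z-interval: p̂ ± E = 0.512500 ± 0.041112 = (0.471388, 0.553612)

Rounded to 4 decimal places:

(0.4714, 0.5536)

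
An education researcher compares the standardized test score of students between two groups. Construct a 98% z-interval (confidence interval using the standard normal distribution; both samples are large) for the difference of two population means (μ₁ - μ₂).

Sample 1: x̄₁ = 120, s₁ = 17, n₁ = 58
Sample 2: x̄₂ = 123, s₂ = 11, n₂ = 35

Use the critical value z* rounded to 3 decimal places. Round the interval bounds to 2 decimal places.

Both samples are large (n₁ = 58 ≥ 30, n₂ = 35 ≥ 30), so a z-interval for the difference of means applies.

Point estimate: x̄₁ - x̄₂ = 120 - 123 = -3

Standard error: SE = √(s₁²/n₁ + s₂²/n₂)
= √(17²/58 + 11²/35)
= √(4.982759 + 3.457143)
= 2.905151

For 98% confidence, z* = 2.326 (from standard normal table)
Margin of error: E = z* × SE = 2.326 × 2.905151 = 6.7574

Z-interval: (x̄₁ - x̄₂) ± E = -3 ± 6.7574 = (-9.7574, 3.7574)

Rounded to 2 decimal places:

(-9.76, 3.76)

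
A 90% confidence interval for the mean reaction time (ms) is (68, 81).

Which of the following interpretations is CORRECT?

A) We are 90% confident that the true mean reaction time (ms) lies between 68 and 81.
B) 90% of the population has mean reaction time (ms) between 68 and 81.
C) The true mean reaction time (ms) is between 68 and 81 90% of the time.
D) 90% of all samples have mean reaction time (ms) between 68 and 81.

A confidence interval represents our confidence in the procedure, not a probability statement about the parameter.

Key concept: If we repeated this sampling process many times and computed a 90% CI each time, about 90% of those intervals would contain the true population parameter.

For this specific interval (68, 81):
- Midpoint (point estimate): 74.5
- Margin of error: 6.5

The correct interpretation is the one stating confidence that the true parameter lies in the interval — option A.

A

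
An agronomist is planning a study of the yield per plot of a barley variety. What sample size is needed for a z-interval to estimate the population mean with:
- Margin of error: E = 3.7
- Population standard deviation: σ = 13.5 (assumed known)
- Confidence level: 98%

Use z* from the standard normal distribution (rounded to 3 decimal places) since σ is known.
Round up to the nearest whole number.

Using z* since population σ is known (z-interval formula).

For 98% confidence, z* = 2.326 (from standard normal table)

Sample size formula for z-interval: n = (z*σ/E)²

n = (2.326 × 13.5 / 3.7)²
  = (8.486757)²
  = 72.0250

Round up to the nearest whole number: n = 73

73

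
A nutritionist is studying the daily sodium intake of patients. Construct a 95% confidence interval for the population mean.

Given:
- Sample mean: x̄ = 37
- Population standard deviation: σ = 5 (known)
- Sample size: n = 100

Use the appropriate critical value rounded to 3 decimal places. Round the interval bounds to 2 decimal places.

The population standard deviation σ is known, so use a z-interval (standard normal critical value).

For 95% confidence, z* = 1.96 (from standard normal table)

Standard error: SE = σ/√n = 5/√100 = 0.500000

Margin of error: E = z* × SE = 1.96 × 0.500000 = 0.9800

Z-interval: x̄ ± E = 37 ± 0.9800 = (36.0200, 37.9800)

Rounded to 2 decimal places:

(36.02, 37.98)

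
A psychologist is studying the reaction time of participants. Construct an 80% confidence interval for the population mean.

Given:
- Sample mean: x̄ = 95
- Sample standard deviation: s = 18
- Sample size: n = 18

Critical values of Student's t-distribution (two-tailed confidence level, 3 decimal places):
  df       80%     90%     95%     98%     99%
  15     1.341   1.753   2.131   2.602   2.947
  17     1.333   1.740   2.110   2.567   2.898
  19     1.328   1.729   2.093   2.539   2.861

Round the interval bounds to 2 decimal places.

The population standard deviation σ is unknown (only the sample standard deviation s is given), so use a t-interval with df = n - 1 = 18 - 1 = 17.

For 80% confidence with df = 17, t* = 1.333 (from t-table)

Standard error: SE = s/√n = 18/√18 = 4.242641

Margin of error: E = t* × SE = 1.333 × 4.242641 = 5.6554

T-interval: x̄ ± E = 95 ± 5.6554 = (89.3446, 100.6554)

Rounded to 2 decimal places:

(89.34, 100.66)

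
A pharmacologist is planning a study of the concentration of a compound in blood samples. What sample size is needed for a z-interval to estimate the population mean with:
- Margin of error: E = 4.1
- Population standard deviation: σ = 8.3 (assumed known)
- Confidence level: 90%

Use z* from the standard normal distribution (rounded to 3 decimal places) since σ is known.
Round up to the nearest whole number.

Using z* since population σ is known (z-interval formula).

For 90% confidence, z* = 1.645 (from standard normal table)

Sample size formula for z-interval: n = (z*σ/E)²

n = (1.645 × 8.3 / 4.1)²
  = (3.330122)²
  = 11.0897

Round up to the nearest whole number: n = 12

12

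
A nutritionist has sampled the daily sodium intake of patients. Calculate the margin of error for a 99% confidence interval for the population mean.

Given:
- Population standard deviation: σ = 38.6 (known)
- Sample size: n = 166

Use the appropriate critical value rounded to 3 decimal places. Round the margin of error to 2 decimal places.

The population standard deviation σ is known, so use the z-interval margin of error formula.

For 99% confidence, z* = 2.576 (from standard normal table)

Margin of error formula for z-interval: E = z* × σ/√n

E = 2.576 × 38.6/√166
  = 2.576 × 2.995941
  = 7.7175

Rounded to 2 decimal places:

7.72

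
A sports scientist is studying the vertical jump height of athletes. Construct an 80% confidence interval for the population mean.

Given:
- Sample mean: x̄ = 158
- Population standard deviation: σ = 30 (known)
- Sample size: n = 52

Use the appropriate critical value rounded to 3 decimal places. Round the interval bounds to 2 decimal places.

The population standard deviation σ is known, so use a z-interval (standard normal critical value).

For 80% confidence, z* = 1.282 (from standard normal table)

Standard error: SE = σ/√n = 30/√52 = 4.160251

Margin of error: E = z* × SE = 1.282 × 4.160251 = 5.3334

Z-interval: x̄ ± E = 158 ± 5.3334 = (152.6666, 163.3334)

Rounded to 2 decimal places:

(152.67, 163.33)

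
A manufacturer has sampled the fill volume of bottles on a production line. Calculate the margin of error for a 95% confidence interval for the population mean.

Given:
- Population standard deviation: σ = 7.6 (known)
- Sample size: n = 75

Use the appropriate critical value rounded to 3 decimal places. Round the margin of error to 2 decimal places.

The population standard deviation σ is known, so use the z-interval margin of error formula.

For 95% confidence, z* = 1.96 (from standard normal table)

Margin of error formula for z-interval: E = z* × σ/√n

E = 1.96 × 7.6/√75
  = 1.96 × 0.877572
  = 1.7200

Rounded to 2 decimal places:

1.72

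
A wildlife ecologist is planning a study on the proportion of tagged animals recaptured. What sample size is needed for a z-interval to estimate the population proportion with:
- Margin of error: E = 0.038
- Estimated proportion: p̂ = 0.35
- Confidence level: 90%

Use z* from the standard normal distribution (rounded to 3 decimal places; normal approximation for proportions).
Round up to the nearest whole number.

Using z* for proportion z-interval (normal approximation).

For 90% confidence, z* = 1.645 (from standard normal table)

Sample size formula for proportion z-interval: n = z*²p̂(1-p̂)/E²

n = 1.645² × 0.35 × 0.65 / 0.038²
  = 2.706025 × 0.2275 / 0.001444
  = 426.3301

Round up to the nearest whole number: n = 427

427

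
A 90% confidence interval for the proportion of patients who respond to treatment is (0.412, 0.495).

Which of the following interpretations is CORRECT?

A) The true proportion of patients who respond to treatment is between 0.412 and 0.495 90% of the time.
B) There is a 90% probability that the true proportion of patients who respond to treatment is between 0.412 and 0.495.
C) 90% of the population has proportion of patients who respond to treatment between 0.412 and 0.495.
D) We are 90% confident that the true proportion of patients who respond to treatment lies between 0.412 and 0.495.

A confidence interval represents our confidence in the procedure, not a probability statement about the parameter.

Key concept: If we repeated this sampling process many times and computed a 90% CI each time, about 90% of those intervals would contain the true population parameter.

For this specific interval (0.412, 0.495):
- Midpoint (point estimate): 0.4535
- Margin of error: 0.0415

The correct interpretation is the one stating confidence that the true parameter lies in the interval — option D.

D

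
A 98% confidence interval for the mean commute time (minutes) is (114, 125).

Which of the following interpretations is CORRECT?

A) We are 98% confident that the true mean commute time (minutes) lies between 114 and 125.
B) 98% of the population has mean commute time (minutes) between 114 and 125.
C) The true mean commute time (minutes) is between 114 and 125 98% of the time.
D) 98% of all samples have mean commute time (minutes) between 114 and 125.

A confidence interval represents our confidence in the procedure, not a probability statement about the parameter.

Key concept: If we repeated this sampling process many times and computed a 98% CI each time, about 98% of those intervals would contain the true population parameter.

For this specific interval (114, 125):
- Midpoint (point estimate): 119.5
- Margin of error: 5.5

The correct interpretation is the one stating confidence that the true parameter lies in the interval — option A.

A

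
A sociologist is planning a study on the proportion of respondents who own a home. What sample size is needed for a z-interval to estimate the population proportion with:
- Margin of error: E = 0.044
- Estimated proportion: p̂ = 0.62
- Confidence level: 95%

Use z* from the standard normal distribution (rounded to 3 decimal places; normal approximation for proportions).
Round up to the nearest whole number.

Using z* for proportion z-interval (normal approximation).

For 95% confidence, z* = 1.96 (from standard normal table)

Sample size formula for proportion z-interval: n = z*²p̂(1-p̂)/E²

n = 1.96² × 0.62 × 0.38 / 0.044²
  = 3.8416 × 0.2356 / 0.001936
  = 467.5005

Round up to the nearest whole number: n = 468

468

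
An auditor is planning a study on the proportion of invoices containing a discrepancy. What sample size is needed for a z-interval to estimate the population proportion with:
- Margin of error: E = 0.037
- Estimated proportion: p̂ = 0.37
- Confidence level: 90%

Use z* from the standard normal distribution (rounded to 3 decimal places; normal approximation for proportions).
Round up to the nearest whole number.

Using z* for proportion z-interval (normal approximation).

For 90% confidence, z* = 1.645 (from standard normal table)

Sample size formula for proportion z-interval: n = z*²p̂(1-p̂)/E²

n = 1.645² × 0.37 × 0.63 / 0.037²
  = 2.706025 × 0.2331 / 0.001369
  = 460.7556

Round up to the nearest whole number: n = 461

461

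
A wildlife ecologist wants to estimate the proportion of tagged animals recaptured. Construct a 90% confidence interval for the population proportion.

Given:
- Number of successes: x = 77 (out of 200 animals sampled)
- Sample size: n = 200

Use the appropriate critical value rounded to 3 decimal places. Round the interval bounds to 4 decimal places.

Sample proportion: p̂ = 77/200 = 0.385000

Check conditions for normal approximation:
  np̂ = 77 ≥ 10 ✓
  n(1-p̂) = 123 ≥ 10 ✓

The sample is large enough, so use a z-interval (normal approximation) for the proportion.

For 90% confidence, z* = 1.645 (from standard normal table)

Standard error: SE = √(p̂(1-p̂)/n) = √(0.385000×0.615000/200) = 0.03440748

Margin of error: E = z* × SE = 1.645 × 0.03440748 = 0.056600

Z-interval: p̂ ± E = 0.385000 ± 0.056600 = (0.328400, 0.441600)

Rounded to 4 decimal places:

(0.3284, 0.4416)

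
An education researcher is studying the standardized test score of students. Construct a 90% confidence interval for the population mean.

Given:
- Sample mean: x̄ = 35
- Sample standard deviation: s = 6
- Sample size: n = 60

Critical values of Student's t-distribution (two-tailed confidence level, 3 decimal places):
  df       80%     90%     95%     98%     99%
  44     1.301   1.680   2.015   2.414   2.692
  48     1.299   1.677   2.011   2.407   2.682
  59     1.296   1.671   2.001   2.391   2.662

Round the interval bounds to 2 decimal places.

The population standard deviation σ is unknown (only the sample standard deviation s is given), so use a t-interval with df = n - 1 = 60 - 1 = 59.

For 90% confidence with df = 59, t* = 1.671 (from t-table)

Standard error: SE = s/√n = 6/√60 = 0.774597

Margin of error: E = t* × SE = 1.671 × 0.774597 = 1.2944

T-interval: x̄ ± E = 35 ± 1.2944 = (33.7056, 36.2944)

Rounded to 2 decimal places:

(33.71, 36.29)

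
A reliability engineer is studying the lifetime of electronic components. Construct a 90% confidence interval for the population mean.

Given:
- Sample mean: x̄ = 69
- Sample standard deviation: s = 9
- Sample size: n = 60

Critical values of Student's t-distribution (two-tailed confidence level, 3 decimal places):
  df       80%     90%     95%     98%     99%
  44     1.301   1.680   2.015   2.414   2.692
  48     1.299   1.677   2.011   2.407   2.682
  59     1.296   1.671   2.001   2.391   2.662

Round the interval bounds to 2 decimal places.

The population standard deviation σ is unknown (only the sample standard deviation s is given), so use a t-interval with df = n - 1 = 60 - 1 = 59.

For 90% confidence with df = 59, t* = 1.671 (from t-table)

Standard error: SE = s/√n = 9/√60 = 1.161895

Margin of error: E = t* × SE = 1.671 × 1.161895 = 1.9415

T-interval: x̄ ± E = 69 ± 1.9415 = (67.0585, 70.9415)

Rounded to 2 decimal places:

(67.06, 70.94)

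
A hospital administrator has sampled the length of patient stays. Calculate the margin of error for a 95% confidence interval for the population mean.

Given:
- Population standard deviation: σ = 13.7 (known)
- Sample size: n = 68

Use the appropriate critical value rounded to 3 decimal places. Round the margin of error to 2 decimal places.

The population standard deviation σ is known, so use the z-interval margin of error formula.

For 95% confidence, z* = 1.96 (from standard normal table)

Margin of error formula for z-interval: E = z* × σ/√n

E = 1.96 × 13.7/√68
  = 1.96 × 1.661369
  = 3.2563

Rounded to 2 decimal places:

3.26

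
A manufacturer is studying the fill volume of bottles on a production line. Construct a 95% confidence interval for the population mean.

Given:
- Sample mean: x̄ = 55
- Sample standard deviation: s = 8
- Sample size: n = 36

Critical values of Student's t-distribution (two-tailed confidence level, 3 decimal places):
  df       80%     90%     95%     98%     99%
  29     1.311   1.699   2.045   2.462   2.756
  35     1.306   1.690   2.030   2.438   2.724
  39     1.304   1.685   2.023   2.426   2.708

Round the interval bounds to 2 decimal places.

The population standard deviation σ is unknown (only the sample standard deviation s is given), so use a t-interval with df = n - 1 = 36 - 1 = 35.

For 95% confidence with df = 35, t* = 2.030 (from t-table)

Standard error: SE = s/√n = 8/√36 = 1.333333

Margin of error: E = t* × SE = 2.030 × 1.333333 = 2.7067

T-interval: x̄ ± E = 55 ± 2.7067 = (52.2933, 57.7067)

Rounded to 2 decimal places:

(52.29, 57.71)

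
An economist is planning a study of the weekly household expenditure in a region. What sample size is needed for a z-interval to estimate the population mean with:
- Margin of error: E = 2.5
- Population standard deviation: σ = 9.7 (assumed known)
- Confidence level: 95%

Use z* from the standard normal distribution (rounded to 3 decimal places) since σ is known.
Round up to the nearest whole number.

Using z* since population σ is known (z-interval formula).

For 95% confidence, z* = 1.96 (from standard normal table)

Sample size formula for z-interval: n = (z*σ/E)²

n = (1.96 × 9.7 / 2.5)²
  = (7.604800)²
  = 57.8330

Round up to the nearest whole number: n = 58

58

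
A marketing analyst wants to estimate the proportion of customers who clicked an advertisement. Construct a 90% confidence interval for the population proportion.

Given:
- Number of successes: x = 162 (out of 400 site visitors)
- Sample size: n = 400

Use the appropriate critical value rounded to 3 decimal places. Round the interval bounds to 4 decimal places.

Sample proportion: p̂ = 162/400 = 0.405000

Check conditions for normal approximation:
  np̂ = 162 ≥ 10 ✓
  n(1-p̂) = 238 ≥ 10 ✓

The sample is large enough, so use a z-interval (normal approximation) for the proportion.

For 90% confidence, z* = 1.645 (from standard normal table)

Standard error: SE = √(p̂(1-p̂)/n) = √(0.405000×0.595000/400) = 0.02454460

Margin of error: E = z* × SE = 1.645 × 0.02454460 = 0.040376

Z-interval: p̂ ± E = 0.405000 ± 0.040376 = (0.364624, 0.445376)

Rounded to 4 decimal places:

(0.3646, 0.4454)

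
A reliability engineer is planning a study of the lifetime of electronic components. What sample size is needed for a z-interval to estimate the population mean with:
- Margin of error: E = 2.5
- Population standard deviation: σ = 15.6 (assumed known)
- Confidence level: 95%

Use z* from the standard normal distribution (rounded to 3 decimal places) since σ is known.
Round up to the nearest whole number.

Using z* since population σ is known (z-interval formula).

For 95% confidence, z* = 1.96 (from standard normal table)

Sample size formula for z-interval: n = (z*σ/E)²

n = (1.96 × 15.6 / 2.5)²
  = (12.230400)²
  = 149.5827

Round up to the nearest whole number: n = 150

150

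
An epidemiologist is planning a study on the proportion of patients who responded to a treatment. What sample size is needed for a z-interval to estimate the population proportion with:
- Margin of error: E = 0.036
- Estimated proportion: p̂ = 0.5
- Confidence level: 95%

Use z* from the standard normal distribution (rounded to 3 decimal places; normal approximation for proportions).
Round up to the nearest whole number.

Using z* for proportion z-interval (normal approximation).

For 95% confidence, z* = 1.96 (from standard normal table)

Sample size formula for proportion z-interval: n = z*²p̂(1-p̂)/E²

n = 1.96² × 0.5 × 0.5 / 0.036²
  = 3.8416 × 0.25 / 0.001296
  = 741.0494

Round up to the nearest whole number: n = 742

742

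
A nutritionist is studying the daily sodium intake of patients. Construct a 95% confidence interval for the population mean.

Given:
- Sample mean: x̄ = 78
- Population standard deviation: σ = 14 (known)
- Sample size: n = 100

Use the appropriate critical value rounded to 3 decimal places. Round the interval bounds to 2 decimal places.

The population standard deviation σ is known, so use a z-interval (standard normal critical value).

For 95% confidence, z* = 1.96 (from standard normal table)

Standard error: SE = σ/√n = 14/√100 = 1.400000

Margin of error: E = z* × SE = 1.96 × 1.400000 = 2.7440

Z-interval: x̄ ± E = 78 ± 2.7440 = (75.2560, 80.7440)

Rounded to 2 decimal places:

(75.26, 80.74)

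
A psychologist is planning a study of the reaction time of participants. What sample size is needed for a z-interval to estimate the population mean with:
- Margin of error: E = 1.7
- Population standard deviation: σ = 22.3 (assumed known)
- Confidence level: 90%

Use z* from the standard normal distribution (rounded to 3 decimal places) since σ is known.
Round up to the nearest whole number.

Using z* since population σ is known (z-interval formula).

For 90% confidence, z* = 1.645 (from standard normal table)

Sample size formula for z-interval: n = (z*σ/E)²

n = (1.645 × 22.3 / 1.7)²
  = (21.578529)²
  = 465.6329

Round up to the nearest whole number: n = 466

466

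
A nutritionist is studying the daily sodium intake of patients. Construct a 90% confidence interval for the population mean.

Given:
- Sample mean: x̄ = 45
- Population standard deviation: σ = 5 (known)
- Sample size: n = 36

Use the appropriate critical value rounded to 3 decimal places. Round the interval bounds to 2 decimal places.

The population standard deviation σ is known, so use a z-interval (standard normal critical value).

For 90% confidence, z* = 1.645 (from standard normal table)

Standard error: SE = σ/√n = 5/√36 = 0.833333

Margin of error: E = z* × SE = 1.645 × 0.833333 = 1.3708

Z-interval: x̄ ± E = 45 ± 1.3708 = (43.6292, 46.3708)

Rounded to 2 decimal places:

(43.63, 46.37)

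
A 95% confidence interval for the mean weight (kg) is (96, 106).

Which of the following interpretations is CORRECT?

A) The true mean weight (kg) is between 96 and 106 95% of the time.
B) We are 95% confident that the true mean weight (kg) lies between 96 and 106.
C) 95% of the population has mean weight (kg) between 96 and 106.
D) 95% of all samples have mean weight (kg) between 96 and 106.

A confidence interval represents our confidence in the procedure, not a probability statement about the parameter.

Key concept: If we repeated this sampling process many times and computed a 95% CI each time, about 95% of those intervals would contain the true population parameter.

For this specific interval (96, 106):
- Midpoint (point estimate): 101
- Margin of error: 5

The correct interpretation is the one stating confidence that the true parameter lies in the interval — option B.

B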